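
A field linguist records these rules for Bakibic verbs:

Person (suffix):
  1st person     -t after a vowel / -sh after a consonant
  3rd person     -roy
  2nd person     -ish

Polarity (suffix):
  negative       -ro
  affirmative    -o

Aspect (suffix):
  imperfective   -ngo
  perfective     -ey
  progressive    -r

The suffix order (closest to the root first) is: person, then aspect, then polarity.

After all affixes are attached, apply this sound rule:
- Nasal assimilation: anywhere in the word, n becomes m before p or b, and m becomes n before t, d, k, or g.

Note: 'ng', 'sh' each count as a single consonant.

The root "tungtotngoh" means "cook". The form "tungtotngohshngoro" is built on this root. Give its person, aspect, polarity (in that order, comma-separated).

1st person, imperfective, negative

Segment: tungtotngoh-sh-ngo-ro.
person: -t/sh → 1st person.
aspect: -ngo → imperfective.
polarity: -ro → negative.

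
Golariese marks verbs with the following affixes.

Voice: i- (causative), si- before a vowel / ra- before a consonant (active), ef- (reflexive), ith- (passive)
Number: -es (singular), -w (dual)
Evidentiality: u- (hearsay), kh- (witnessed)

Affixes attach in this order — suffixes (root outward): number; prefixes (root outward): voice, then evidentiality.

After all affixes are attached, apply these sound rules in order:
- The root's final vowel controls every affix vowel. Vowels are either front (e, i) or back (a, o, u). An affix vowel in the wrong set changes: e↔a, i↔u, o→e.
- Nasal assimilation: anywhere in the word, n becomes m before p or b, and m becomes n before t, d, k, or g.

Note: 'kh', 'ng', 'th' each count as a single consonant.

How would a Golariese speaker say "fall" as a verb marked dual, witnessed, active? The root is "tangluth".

khratangluthw

Attach number dual -w → tangluthw.
Attach voice active ra- (before consonant 't') → ratangluthw.
Attach evidentiality witnessed kh- → khratangluthw.
Vowel harmony: no change.
Nasal assimilation: no change.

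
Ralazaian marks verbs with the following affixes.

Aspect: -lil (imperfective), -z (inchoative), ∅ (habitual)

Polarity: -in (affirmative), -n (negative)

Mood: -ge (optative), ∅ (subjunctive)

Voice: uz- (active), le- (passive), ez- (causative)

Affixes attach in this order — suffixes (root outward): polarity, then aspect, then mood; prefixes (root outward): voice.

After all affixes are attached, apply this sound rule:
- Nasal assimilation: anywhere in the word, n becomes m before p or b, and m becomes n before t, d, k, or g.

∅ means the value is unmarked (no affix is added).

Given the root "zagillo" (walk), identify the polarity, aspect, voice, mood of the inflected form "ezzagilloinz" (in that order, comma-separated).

Segment: ez-zagillo-in-z.
polarity: -in → affirmative.
aspect: -z → inchoative.
voice: ez- → causative.
mood: ∅ → subjunctive.

affirmative, inchoative, causative, subjunctive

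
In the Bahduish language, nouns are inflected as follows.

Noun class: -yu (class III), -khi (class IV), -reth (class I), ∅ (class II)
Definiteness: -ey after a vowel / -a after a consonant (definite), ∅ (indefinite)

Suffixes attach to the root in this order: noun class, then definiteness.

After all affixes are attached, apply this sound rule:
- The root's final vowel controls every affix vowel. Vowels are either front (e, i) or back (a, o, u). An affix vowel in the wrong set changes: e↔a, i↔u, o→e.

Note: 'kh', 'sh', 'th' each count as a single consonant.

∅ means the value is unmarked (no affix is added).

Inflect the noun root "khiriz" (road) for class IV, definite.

khirizkhiey

Attach noun class class IV -khi → khirizkhi.
Attach definiteness definite -ey (after vowel 'i') → khirizkhiey.
Vowel harmony: no change.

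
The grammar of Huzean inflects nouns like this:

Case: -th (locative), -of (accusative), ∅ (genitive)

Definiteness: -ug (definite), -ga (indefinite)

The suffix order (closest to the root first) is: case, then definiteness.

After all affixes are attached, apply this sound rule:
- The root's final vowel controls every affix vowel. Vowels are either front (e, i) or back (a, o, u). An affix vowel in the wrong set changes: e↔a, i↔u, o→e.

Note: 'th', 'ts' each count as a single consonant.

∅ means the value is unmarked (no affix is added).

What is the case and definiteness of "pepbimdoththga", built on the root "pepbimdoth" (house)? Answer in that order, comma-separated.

locative, indefinite

Segment: pepbimdoth-th-ga.
case: -th → locative.
definiteness: -ga → indefinite.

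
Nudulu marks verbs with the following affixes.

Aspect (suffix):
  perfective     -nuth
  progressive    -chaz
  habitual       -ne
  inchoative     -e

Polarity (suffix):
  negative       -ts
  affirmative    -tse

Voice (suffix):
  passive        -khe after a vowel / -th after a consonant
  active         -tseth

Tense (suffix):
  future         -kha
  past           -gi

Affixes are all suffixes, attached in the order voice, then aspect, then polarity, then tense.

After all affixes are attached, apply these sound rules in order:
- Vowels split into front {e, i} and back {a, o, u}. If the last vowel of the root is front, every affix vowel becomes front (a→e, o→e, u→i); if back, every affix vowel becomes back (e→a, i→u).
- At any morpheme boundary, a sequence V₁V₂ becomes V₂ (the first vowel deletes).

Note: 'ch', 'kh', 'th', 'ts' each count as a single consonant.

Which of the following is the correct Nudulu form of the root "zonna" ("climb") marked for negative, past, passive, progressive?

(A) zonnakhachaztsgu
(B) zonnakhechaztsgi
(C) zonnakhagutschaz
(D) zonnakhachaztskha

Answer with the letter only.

A

Attach voice passive -khe (after vowel 'a') → zonnakhe.
Attach aspect progressive -chaz → zonnakhechaz.
Attach polarity negative -ts → zonnakhechazts.
Attach tense past -gi → zonnakhechaztsgi.
Apply vowel harmony: zonnakhechaztsgi → zonnakhachaztsgu.
Vowel deletion: no change.
So the correct form is zonnakhachaztsgu, option (A).
(D) zonnakhachaztskha is wrong: it uses future instead of past for tense.
(C) zonnakhagutschaz is wrong: it has the affixes in the wrong order.
(B) zonnakhechaztsgi is wrong: it fails to apply the sound rule(s).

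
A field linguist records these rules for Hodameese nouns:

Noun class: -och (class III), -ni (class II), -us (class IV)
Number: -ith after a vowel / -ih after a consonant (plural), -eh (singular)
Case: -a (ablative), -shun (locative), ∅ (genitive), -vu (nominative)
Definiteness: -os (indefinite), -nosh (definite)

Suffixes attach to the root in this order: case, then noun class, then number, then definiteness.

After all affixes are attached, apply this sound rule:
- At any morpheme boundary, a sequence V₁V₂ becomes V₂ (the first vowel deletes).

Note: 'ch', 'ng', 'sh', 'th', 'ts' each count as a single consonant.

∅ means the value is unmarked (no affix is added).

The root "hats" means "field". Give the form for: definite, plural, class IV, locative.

Attach case locative -shun → hatsshun.
Attach noun class class IV -us → hatsshunus.
Attach number plural -ih (after consonant 's') → hatsshunusih.
Attach definiteness definite -nosh → hatsshunusihnosh.
Vowel deletion: no change.

hatsshunusihnosh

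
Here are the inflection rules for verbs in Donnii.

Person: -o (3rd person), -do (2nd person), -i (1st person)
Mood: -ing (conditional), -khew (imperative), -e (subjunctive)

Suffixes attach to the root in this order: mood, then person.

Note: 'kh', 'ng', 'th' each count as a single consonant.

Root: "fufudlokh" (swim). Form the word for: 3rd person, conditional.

Attach mood conditional -ing → fufudlokhing.
Attach person 3rd person -o → fufudlokhingo.

fufudlokhingo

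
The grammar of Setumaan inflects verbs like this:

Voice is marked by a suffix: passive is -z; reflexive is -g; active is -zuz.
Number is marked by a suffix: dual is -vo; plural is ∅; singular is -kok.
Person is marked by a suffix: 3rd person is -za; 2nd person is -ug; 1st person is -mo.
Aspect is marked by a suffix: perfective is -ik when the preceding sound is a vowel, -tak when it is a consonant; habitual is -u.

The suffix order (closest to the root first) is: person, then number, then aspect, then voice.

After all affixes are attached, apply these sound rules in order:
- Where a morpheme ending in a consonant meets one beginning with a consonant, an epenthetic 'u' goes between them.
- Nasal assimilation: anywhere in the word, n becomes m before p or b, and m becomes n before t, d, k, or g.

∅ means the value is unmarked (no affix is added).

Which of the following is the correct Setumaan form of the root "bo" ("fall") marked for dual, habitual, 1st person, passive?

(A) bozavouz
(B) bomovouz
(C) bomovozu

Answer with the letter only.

Attach person 1st person -mo → bomo.
Attach number dual -vo → bomovo.
Attach aspect habitual -u → bomovou.
Attach voice passive -z → bomovouz.
Epenthesis: no change.
Nasal assimilation: no change.
So the correct form is bomovouz, option (B).
(A) bozavouz is wrong: it uses 3rd person instead of 1st person for person.
(C) bomovozu is wrong: it has the affixes in the wrong order.

B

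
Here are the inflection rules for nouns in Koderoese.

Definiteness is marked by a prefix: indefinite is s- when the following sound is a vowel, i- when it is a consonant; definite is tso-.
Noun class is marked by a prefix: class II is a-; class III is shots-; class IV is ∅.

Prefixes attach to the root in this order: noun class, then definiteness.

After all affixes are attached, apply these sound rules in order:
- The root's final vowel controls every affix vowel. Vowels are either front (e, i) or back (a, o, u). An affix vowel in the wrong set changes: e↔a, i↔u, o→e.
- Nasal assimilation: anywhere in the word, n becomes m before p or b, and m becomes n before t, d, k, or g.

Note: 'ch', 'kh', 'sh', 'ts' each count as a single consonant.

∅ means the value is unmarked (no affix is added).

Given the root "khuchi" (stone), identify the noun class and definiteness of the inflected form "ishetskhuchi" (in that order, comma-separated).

Segment: i-shots-khuchi.
noun class: shots- → class III.
definiteness: s/i- → indefinite.

class III, indefinite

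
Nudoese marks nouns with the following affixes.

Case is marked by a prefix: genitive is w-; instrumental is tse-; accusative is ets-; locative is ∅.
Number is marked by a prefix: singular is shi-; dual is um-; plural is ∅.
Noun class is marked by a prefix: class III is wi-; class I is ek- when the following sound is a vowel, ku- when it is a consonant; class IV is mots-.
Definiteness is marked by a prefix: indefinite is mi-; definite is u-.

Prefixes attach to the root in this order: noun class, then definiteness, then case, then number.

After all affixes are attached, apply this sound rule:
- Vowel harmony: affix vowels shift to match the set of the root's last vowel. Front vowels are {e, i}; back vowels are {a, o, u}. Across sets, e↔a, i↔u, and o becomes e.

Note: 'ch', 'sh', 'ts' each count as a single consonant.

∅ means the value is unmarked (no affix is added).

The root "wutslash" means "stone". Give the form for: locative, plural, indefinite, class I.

mukuwutslash

Attach noun class class I ku- (before consonant 'w') → kuwutslash.
Attach definiteness indefinite mi- → mikuwutslash.
case = locative: zero marking, form stays mikuwutslash.
number = plural: zero marking, form stays mikuwutslash.
Apply vowel harmony: mikuwutslash → mukuwutslash.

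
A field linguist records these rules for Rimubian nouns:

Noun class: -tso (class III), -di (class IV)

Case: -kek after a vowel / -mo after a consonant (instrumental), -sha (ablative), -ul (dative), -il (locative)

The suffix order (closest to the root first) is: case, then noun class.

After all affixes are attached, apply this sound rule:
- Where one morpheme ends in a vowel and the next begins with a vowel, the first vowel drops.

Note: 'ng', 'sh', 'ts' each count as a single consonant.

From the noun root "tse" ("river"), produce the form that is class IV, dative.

Attach case dative -ul → tseul.
Attach noun class class IV -di → tseuldi.
Apply vowel deletion: tseuldi → tsuldi.

tsuldi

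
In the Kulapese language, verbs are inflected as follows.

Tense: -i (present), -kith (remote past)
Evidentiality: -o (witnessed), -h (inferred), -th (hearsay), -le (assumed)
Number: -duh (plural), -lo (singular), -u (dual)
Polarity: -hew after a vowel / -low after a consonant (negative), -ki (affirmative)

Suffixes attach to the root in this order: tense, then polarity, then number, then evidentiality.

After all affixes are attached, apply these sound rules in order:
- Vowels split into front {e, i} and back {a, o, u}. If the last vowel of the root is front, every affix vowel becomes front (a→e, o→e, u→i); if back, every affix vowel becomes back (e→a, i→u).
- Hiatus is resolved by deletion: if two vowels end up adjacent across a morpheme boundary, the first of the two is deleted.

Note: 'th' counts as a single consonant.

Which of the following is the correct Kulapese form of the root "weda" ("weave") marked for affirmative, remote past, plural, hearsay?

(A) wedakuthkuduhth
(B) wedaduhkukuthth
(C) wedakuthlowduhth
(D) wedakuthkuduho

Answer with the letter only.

Attach tense remote past -kith → wedakith.
Attach polarity affirmative -ki → wedakithki.
Attach number plural -duh → wedakithkiduh.
Attach evidentiality hearsay -th → wedakithkiduhth.
Apply vowel harmony: wedakithkiduhth → wedakuthkuduhth.
Vowel deletion: no change.
So the correct form is wedakuthkuduhth, option (A).
(C) wedakuthlowduhth is wrong: it uses negative instead of affirmative for polarity.
(D) wedakuthkuduho is wrong: it uses witnessed instead of hearsay for evidentiality.
(B) wedaduhkukuthth is wrong: it has the affixes in the wrong order.

A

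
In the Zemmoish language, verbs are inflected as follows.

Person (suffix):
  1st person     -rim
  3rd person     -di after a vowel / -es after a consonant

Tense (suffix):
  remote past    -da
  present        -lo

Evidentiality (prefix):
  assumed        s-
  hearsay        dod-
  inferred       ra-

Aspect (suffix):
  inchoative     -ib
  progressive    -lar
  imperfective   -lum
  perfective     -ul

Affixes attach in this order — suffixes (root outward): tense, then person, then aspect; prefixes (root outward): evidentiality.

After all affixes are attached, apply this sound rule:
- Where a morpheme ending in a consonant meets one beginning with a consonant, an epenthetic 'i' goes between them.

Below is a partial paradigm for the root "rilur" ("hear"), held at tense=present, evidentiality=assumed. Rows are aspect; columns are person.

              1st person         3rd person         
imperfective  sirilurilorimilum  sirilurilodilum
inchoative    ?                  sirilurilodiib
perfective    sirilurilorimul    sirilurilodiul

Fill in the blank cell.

sirilurilorimib

Attach tense present -lo → rilurlo.
Attach evidentiality assumed s- → srilurlo.
Attach person 1st person -rim → srilurlorim.
Attach aspect inchoative -ib → srilurlorimib.
Apply epenthesis: srilurlorimib → sirilurilorimib.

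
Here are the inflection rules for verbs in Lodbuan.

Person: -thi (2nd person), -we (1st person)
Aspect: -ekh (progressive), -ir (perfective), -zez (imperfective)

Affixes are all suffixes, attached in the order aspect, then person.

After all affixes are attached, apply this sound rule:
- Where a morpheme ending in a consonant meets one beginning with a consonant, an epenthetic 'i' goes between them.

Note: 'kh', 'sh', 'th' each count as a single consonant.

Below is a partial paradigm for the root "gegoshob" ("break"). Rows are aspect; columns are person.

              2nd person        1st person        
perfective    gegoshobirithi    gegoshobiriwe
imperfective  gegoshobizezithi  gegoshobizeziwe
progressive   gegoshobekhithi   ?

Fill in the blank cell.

Attach aspect progressive -ekh → gegoshobekh.
Attach person 1st person -we → gegoshobekhwe.
Apply epenthesis: gegoshobekhwe → gegoshobekhiwe.

gegoshobekhiwe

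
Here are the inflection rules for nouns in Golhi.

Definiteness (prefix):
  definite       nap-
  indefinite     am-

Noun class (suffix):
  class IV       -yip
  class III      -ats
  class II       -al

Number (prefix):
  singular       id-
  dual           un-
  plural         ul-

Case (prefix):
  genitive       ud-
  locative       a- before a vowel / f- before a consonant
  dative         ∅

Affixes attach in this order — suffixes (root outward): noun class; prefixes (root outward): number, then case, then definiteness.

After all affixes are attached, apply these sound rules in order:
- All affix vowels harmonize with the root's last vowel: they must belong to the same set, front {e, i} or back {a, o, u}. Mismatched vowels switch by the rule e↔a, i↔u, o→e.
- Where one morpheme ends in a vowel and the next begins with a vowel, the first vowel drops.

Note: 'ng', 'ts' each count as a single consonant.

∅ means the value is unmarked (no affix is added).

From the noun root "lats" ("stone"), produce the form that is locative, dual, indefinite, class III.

amunlatsats

Attach number dual un- → unlats.
Attach case locative a- (before vowel 'u') → aunlats.
Attach noun class class III -ats → aunlatsats.
Attach definiteness indefinite am- → amaunlatsats.
Vowel harmony: no change.
Apply vowel deletion: amaunlatsats → amunlatsats.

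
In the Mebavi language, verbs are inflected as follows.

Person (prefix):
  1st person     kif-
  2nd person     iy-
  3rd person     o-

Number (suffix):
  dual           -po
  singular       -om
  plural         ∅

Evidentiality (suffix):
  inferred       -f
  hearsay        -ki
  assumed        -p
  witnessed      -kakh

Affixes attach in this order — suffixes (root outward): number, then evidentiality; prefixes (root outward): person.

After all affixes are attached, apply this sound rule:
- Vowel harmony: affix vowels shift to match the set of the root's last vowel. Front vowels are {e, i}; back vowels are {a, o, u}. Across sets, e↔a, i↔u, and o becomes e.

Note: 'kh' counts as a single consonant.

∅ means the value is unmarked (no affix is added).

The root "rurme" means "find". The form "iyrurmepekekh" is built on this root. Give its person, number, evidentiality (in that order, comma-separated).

Segment: iy-rurme-po-kakh.
person: iy- → 2nd person.
number: -po → dual.
evidentiality: -kakh → witnessed.

2nd person, dual, witnessed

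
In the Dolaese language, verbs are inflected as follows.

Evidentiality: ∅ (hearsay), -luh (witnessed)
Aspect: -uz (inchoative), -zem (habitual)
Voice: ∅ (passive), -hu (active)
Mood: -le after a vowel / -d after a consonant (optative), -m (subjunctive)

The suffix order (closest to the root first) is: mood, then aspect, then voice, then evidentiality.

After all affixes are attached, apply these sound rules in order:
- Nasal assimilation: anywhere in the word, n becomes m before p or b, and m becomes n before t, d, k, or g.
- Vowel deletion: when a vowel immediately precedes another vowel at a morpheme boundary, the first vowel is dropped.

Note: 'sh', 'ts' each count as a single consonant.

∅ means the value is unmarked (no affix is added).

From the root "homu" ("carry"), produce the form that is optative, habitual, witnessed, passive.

homulezemluh

Attach mood optative -le (after vowel 'u') → homule.
Attach aspect habitual -zem → homulezem.
voice = passive: zero marking, form stays homulezem.
Attach evidentiality witnessed -luh → homulezemluh.
Nasal assimilation: no change.
Vowel deletion: no change.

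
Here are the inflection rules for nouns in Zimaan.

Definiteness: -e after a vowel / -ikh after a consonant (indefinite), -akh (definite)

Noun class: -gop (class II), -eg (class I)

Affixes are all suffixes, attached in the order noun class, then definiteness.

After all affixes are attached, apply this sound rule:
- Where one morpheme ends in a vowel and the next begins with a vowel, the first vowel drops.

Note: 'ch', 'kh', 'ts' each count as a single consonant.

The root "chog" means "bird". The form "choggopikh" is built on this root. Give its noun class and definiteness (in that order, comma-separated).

class II, indefinite

Segment: chog-gop-ikh.
noun class: -gop → class II.
definiteness: -e/ikh → indefinite.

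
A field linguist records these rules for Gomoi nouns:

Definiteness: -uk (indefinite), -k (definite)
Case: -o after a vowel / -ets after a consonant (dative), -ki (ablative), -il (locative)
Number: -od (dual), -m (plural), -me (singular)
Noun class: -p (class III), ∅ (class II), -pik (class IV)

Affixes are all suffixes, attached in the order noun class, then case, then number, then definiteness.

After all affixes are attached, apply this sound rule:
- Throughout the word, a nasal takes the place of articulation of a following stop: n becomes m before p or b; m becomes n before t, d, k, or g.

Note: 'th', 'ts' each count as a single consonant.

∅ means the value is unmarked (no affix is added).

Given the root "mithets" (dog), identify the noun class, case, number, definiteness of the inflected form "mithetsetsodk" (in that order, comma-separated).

class II, dative, dual, definite

Segment: mithets-ets-od-k.
noun class: ∅ → class II.
case: -o/ets → dative.
number: -od → dual.
definiteness: -k → definite.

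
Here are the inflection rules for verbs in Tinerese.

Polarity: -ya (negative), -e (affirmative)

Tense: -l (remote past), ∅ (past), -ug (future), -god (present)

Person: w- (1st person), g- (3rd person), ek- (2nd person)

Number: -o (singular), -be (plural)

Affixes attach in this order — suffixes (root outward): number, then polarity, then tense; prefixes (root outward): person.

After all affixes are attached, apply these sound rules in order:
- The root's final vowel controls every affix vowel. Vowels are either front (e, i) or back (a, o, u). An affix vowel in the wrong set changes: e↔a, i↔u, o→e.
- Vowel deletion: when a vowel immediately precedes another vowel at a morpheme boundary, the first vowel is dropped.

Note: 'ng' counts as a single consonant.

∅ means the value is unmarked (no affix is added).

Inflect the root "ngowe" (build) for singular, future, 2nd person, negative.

Attach number singular -o → ngoweo.
Attach polarity negative -ya → ngoweoya.
Attach person 2nd person ek- → ekngoweoya.
Attach tense future -ug → ekngoweoyaug.
Apply vowel harmony: ekngoweoyaug → ekngoweeyeig.
Apply vowel deletion: ekngoweeyeig → ekngoweyig.

ekngoweyig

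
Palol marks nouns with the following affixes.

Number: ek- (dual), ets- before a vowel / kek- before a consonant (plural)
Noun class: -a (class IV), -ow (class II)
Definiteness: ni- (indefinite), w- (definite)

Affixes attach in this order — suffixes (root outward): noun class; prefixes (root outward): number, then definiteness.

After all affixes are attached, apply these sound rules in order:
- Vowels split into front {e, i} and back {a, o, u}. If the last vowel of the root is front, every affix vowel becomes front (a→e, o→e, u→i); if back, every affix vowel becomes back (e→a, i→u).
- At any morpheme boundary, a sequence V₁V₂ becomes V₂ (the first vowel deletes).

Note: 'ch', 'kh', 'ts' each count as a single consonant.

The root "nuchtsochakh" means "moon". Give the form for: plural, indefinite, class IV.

Attach number plural kek- (before consonant 'n') → keknuchtsochakh.
Attach noun class class IV -a → keknuchtsochakha.
Attach definiteness indefinite ni- → nikeknuchtsochakha.
Apply vowel harmony: nikeknuchtsochakha → nukaknuchtsochakha.
Vowel deletion: no change.

nukaknuchtsochakha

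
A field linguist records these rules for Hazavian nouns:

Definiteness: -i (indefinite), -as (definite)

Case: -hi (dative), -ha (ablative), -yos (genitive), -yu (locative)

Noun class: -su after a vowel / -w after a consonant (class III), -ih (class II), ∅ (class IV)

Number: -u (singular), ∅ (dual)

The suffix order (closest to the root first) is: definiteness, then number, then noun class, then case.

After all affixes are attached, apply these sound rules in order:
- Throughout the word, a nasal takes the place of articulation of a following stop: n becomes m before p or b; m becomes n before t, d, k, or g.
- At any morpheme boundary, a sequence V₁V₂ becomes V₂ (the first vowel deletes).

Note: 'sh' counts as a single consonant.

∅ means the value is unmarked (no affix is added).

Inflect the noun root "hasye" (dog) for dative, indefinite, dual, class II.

hasyihhi

Attach definiteness indefinite -i → hasyei.
number = dual: zero marking, form stays hasyei.
Attach noun class class II -ih → hasyeiih.
Attach case dative -hi → hasyeiihhi.
Nasal assimilation: no change.
Apply vowel deletion: hasyeiihhi → hasyihhi.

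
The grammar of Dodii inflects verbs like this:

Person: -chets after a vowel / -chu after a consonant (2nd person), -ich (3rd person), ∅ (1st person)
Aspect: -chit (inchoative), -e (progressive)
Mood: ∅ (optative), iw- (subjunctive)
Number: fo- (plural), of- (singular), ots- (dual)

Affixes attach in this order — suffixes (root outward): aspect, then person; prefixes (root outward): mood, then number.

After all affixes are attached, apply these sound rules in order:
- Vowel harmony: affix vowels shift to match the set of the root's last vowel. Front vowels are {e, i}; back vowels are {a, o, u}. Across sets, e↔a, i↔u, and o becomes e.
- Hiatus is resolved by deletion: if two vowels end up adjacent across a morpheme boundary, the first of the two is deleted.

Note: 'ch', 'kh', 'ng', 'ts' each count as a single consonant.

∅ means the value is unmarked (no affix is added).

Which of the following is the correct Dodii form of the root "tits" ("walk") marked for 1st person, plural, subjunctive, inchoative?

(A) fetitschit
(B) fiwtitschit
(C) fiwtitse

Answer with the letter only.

B

Attach aspect inchoative -chit → titschit.
Attach mood subjunctive iw- → iwtitschit.
person = 1st person: zero marking, form stays iwtitschit.
Attach number plural fo- → foiwtitschit.
Apply vowel harmony: foiwtitschit → feiwtitschit.
Apply vowel deletion: feiwtitschit → fiwtitschit.
So the correct form is fiwtitschit, option (B).
(A) fetitschit is wrong: it uses optative instead of subjunctive for mood.
(C) fiwtitse is wrong: it uses progressive instead of inchoative for aspect.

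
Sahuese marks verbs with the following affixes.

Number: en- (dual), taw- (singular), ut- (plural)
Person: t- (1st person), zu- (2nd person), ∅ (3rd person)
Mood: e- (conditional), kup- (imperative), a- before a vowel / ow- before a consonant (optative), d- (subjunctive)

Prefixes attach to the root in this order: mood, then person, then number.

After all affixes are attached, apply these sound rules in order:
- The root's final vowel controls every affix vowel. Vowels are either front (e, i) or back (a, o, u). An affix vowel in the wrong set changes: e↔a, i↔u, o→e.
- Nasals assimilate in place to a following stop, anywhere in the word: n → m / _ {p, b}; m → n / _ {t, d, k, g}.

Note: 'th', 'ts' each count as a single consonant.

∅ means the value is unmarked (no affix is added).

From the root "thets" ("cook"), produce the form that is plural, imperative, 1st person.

ittkipthets

Attach mood imperative kup- → kupthets.
Attach person 1st person t- → tkupthets.
Attach number plural ut- → uttkupthets.
Apply vowel harmony: uttkupthets → ittkipthets.
Nasal assimilation: no change.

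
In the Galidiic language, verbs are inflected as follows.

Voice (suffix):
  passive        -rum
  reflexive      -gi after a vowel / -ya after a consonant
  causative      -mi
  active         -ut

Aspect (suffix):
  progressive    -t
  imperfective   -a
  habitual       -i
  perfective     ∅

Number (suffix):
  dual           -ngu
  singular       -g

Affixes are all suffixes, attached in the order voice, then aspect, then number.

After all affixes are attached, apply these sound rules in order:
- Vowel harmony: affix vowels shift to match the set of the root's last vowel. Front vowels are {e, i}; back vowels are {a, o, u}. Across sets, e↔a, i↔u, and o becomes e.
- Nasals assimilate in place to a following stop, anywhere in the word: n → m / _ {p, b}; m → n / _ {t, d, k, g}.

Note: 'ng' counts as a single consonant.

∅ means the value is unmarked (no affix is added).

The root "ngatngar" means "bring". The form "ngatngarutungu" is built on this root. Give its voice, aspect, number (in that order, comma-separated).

active, habitual, dual

Segment: ngatngar-ut-i-ngu.
voice: -ut → active.
aspect: -i → habitual.
number: -ngu → dual.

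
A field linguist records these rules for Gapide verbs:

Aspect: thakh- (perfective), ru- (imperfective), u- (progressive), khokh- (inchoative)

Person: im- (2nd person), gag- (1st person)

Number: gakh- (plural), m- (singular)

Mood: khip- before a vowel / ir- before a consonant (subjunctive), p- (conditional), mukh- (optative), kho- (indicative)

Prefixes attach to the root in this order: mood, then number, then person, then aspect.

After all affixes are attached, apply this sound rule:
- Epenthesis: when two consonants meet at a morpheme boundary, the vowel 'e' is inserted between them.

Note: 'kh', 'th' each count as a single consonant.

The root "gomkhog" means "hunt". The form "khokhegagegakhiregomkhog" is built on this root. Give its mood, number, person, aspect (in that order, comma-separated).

subjunctive, plural, 1st person, inchoative

Segment: khokh-gag-gakh-ir-gomkhog.
mood: khip/ir- → subjunctive.
number: gakh- → plural.
person: gag- → 1st person.
aspect: khokh- → inchoative.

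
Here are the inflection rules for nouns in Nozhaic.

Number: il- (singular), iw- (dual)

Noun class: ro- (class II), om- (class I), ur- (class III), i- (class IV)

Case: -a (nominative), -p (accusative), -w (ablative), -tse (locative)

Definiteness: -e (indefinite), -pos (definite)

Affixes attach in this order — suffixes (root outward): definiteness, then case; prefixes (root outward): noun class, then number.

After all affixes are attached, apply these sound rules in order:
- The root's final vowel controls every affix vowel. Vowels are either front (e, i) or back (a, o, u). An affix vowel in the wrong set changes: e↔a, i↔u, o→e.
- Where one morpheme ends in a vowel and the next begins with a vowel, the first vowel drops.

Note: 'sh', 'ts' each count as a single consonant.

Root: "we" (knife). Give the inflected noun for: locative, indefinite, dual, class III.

iwirwetse

Attach definiteness indefinite -e → wee.
Attach case locative -tse → weetse.
Attach noun class class III ur- → urweetse.
Attach number dual iw- → iwurweetse.
Apply vowel harmony: iwurweetse → iwirweetse.
Apply vowel deletion: iwirweetse → iwirwetse.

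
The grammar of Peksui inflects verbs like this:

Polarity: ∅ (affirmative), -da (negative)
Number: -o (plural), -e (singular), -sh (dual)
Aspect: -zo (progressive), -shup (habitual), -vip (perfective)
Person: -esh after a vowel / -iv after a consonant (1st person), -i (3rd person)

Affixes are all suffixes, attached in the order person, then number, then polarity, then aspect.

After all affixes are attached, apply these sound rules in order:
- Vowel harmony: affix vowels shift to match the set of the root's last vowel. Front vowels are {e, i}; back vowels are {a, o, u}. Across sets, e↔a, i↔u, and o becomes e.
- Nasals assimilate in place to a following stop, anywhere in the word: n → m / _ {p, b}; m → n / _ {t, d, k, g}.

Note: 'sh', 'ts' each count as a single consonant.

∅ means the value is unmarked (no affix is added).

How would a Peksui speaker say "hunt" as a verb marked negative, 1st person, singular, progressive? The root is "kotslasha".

Attach person 1st person -esh (after vowel 'a') → kotslashaesh.
Attach number singular -e → kotslashaeshe.
Attach polarity negative -da → kotslashaesheda.
Attach aspect progressive -zo → kotslashaeshedazo.
Apply vowel harmony: kotslashaeshedazo → kotslashaashadazo.
Nasal assimilation: no change.

kotslashaashadazo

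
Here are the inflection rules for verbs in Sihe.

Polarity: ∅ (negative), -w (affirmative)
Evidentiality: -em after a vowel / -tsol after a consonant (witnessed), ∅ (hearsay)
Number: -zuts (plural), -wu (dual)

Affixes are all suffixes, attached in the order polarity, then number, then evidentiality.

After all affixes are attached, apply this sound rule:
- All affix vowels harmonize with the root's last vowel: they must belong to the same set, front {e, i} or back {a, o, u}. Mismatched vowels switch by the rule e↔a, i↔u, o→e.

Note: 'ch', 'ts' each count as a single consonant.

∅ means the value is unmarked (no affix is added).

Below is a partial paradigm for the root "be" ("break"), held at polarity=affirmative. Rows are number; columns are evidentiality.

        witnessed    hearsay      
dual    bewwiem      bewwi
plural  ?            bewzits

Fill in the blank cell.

Attach polarity affirmative -w → bew.
Attach number plural -zuts → bewzuts.
Attach evidentiality witnessed -tsol (after consonant 'ts') → bewzutstsol.
Apply vowel harmony: bewzutstsol → bewzitstsel.

bewzitstsel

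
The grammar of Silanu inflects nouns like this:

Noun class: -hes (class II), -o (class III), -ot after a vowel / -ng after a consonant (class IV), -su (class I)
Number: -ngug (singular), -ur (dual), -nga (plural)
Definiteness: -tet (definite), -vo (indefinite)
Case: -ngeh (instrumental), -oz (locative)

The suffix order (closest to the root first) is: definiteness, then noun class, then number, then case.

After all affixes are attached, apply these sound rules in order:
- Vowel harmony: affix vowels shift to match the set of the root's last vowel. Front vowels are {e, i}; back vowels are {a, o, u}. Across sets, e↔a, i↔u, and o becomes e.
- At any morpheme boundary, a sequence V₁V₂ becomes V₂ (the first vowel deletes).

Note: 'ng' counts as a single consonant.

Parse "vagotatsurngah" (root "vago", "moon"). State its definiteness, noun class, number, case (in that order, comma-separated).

Segment: vago-tet-su-ur-ngeh.
definiteness: -tet → definite.
noun class: -su → class I.
number: -ur → dual.
case: -ngeh → instrumental.

definite, class I, dual, instrumental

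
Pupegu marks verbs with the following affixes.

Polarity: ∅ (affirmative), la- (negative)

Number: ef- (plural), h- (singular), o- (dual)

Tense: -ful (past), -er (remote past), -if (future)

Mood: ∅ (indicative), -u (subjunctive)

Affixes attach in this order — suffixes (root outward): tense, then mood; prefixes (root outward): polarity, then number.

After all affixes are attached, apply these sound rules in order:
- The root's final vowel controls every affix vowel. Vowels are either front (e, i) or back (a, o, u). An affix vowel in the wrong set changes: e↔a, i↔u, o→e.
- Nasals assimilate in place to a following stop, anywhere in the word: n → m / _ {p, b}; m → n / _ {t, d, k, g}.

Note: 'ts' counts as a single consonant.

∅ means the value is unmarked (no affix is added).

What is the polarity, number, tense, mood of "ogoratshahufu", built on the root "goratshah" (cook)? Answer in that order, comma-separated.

affirmative, dual, future, subjunctive

Segment: o-goratshah-if-u.
polarity: ∅ → affirmative.
number: o- → dual.
tense: -if → future.
mood: -u → subjunctive.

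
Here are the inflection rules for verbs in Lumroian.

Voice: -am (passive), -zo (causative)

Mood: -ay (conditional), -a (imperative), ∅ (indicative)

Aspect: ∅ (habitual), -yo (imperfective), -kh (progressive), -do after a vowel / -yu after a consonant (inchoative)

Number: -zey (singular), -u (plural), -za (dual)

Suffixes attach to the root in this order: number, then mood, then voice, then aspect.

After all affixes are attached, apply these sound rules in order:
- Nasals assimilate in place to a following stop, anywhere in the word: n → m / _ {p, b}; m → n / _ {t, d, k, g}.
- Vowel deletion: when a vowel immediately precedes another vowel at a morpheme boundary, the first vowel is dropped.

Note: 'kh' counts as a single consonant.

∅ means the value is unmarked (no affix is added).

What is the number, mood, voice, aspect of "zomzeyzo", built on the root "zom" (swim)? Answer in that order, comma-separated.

Segment: zom-zey-zo.
number: -zey → singular.
mood: ∅ → indicative.
voice: -zo → causative.
aspect: ∅ → habitual.

singular, indicative, causative, habitual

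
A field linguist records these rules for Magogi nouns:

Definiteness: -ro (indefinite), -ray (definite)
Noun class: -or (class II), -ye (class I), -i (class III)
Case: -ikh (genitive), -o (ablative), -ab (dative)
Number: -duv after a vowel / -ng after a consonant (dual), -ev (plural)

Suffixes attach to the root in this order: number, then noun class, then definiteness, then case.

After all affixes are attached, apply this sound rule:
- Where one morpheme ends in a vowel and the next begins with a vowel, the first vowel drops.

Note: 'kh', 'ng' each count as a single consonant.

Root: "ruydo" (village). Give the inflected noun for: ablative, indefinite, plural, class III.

ruydeviro

Attach number plural -ev → ruydoev.
Attach noun class class III -i → ruydoevi.
Attach definiteness indefinite -ro → ruydoeviro.
Attach case ablative -o → ruydoeviroo.
Apply vowel deletion: ruydoeviroo → ruydeviro.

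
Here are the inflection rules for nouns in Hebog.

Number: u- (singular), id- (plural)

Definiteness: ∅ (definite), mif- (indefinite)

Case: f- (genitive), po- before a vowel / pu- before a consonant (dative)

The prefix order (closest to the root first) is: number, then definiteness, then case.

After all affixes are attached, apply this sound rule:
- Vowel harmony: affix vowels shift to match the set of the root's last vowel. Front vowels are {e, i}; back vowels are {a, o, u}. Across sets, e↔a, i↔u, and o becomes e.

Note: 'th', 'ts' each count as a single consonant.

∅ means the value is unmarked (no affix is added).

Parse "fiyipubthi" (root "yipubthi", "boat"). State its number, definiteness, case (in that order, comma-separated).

Segment: f-u-yipubthi.
number: u- → singular.
definiteness: ∅ → definite.
case: f- → genitive.

singular, definite, genitive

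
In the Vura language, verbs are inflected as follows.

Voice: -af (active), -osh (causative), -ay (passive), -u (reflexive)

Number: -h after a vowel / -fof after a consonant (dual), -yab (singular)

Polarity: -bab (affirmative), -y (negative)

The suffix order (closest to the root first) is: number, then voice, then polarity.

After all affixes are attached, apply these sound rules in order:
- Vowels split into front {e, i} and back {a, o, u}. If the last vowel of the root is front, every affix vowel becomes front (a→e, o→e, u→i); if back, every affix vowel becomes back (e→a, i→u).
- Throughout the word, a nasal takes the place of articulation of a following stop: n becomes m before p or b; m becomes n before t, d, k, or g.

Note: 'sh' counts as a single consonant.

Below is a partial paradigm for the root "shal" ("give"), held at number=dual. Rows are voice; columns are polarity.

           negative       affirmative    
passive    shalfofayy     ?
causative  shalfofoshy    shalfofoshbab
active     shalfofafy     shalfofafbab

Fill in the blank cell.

shalfofaybab

Attach number dual -fof (after consonant 'l') → shalfof.
Attach voice passive -ay → shalfofay.
Attach polarity affirmative -bab → shalfofaybab.
Vowel harmony: no change.
Nasal assimilation: no change.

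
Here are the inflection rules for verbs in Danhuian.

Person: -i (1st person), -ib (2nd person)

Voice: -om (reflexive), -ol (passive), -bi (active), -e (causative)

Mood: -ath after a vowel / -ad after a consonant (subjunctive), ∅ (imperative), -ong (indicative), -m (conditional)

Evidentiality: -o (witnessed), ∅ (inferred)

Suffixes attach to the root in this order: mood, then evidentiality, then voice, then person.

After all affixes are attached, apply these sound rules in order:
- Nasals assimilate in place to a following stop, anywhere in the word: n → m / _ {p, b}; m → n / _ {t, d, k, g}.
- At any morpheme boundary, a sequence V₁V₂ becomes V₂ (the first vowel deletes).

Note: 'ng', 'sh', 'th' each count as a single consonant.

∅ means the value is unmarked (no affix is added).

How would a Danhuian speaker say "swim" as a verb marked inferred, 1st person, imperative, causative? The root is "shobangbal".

shobangbali

mood = imperative: zero marking, form stays shobangbal.
evidentiality = inferred: zero marking, form stays shobangbal.
Attach voice causative -e → shobangbale.
Attach person 1st person -i → shobangbalei.
Nasal assimilation: no change.
Apply vowel deletion: shobangbalei → shobangbali.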